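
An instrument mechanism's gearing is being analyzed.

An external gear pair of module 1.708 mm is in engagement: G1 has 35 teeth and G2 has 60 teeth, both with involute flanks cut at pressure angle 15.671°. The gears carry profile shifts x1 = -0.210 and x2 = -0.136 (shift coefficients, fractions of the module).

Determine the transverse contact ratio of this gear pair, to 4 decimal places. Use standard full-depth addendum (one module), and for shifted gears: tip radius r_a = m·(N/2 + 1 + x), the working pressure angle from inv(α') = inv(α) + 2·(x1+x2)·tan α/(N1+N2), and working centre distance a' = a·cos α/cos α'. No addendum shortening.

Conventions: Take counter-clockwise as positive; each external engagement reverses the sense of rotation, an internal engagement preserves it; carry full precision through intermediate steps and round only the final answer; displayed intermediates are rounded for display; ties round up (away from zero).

class = single-mesh tooth geometry [involute pair 35T × 60T, m = 1.708]
base radii: r_b1 = 28.778946, r_b2 = 49.335337
tip radii: r_a1 = 31.239320, r_a2 = 52.715712
inv(α') = inv(15.671°) + 2·(-0.210-0.136)·tan α/(35+60) = 0.00498720  ⇒  α' = 14.00487°
a' = a·cos α / cos α' = 81.1300·cos 15.671°/cos 14.00487° = 80.507352
action lengths: √(r_a1²−r_b1²) = 12.151846, √(r_a2²−r_b2²) = 18.573391
base pitch p_b = π·m·cos α = 5.166384
CR = (12.151846 + 18.573391 − 80.507352·sin 14.00487°)/5.166384 = 2.176010
contact ratio ≈ 2.1760

2.1760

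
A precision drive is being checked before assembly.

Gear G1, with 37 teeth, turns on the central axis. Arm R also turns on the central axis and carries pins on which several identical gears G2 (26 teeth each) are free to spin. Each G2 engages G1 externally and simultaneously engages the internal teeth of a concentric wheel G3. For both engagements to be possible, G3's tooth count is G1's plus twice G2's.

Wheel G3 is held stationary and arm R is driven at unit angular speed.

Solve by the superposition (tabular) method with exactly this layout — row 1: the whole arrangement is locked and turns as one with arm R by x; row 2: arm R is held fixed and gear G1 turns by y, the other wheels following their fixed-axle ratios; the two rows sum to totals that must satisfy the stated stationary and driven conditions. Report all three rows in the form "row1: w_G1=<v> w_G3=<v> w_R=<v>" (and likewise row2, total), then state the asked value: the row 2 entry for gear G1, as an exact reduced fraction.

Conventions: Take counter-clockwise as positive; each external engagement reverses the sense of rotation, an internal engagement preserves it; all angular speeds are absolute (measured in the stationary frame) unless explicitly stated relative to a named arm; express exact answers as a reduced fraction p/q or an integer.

row1: w_G1=1 w_G3=1 w_R=1
row2: w_G1=89/37 w_G3=-1 w_R=0
total: w_G1=126/37 w_G3=0 w_R=1
asked value: 89/37

planetary set (37T centre, 26T on arm, 89T internal) — Willis relation
row 1: whole set turns with the arm by x
row 2 (arm held, sun turns y): ω_ring = −(37/89)·y, ω_arm = 0
boundary: total ω_ring = x − (37/89)·y = 0 and total ω_arm = x = 1  ⇒  y = 89/37, x = 1
row 2 ring = −(37/89)·89/37 = -1
totals (row 1 + row 2): sun 1 + 89/37 = 126/37, ring 1 + (-1) = 0, arm 1 + 0 = 1
asked cell (row2, sun) = 89/37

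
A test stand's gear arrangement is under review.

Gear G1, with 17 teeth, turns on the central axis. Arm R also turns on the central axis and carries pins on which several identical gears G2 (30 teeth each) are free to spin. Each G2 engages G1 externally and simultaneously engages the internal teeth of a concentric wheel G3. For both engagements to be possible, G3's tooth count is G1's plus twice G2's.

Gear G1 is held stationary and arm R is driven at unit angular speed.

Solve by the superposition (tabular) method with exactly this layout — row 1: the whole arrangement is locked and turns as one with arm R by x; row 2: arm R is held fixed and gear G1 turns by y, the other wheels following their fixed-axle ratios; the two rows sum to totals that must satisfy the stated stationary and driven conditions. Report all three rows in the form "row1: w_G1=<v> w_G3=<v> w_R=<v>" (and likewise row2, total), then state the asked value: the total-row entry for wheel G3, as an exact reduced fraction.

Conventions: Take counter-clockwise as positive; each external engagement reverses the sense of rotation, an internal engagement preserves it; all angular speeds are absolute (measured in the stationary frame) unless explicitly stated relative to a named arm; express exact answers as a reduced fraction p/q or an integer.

recognized (axles ride arm R): planetary set, 17/30/77 teeth
superposition row 1 [locked train]: every member turns x
superposition row 2 [arm held]: sun y, ring −(17/77)·y, arm 0
boundary: total ω_sun = x + y = 0 and total ω_arm = x = 1  ⇒  y = -1, x = 1
row 2 ring = −(17/77)·(-1) = 17/77
totals (row 1 + row 2): sun 1 + (-1) = 0, ring 1 + 17/77 = 94/77, arm 1 + 0 = 1
asked cell (total, ring) = 94/77

row1: w_G1=1 w_G3=1 w_R=1
row2: w_G1=-1 w_G3=17/77 w_R=0
total: w_G1=0 w_G3=94/77 w_R=1
asked value: 94/77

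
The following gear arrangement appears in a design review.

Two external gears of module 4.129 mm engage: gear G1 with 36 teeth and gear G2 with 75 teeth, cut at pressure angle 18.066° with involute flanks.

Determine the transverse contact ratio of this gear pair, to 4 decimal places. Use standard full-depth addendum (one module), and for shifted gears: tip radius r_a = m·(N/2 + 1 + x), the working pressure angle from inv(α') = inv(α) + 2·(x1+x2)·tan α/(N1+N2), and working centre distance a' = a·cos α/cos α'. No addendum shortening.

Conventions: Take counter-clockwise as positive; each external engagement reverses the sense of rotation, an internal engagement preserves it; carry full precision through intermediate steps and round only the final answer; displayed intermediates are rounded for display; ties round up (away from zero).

1.8678

recognized (one external pair, fixed centres): single-mesh tooth geometry, m = 4.129, N1 = 36, N2 = 75
base radii: r_b1 = 70.657920, r_b2 = 147.203999
tip radii: r_a1 = 78.451000, r_a2 = 158.966500
no profile shift: α' = α, a' = a
action lengths: √(r_a1²−r_b1²) = 34.088382, √(r_a2²−r_b2²) = 60.011088
base pitch p_b = π·m·cos α = 12.332133
CR = (34.088382 + 60.011088 − 229.159500·sin 18.06600°)/12.332133 = 1.867826
contact ratio ≈ 1.8678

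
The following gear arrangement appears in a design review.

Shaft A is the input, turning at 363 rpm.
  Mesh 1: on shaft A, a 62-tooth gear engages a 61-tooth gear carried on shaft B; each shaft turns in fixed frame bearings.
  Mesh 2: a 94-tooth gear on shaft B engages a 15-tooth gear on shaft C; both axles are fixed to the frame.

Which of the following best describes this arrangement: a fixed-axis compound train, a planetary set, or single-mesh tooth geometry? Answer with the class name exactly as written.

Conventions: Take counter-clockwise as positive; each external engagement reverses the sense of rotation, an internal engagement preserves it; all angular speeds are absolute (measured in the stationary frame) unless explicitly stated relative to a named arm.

2-mesh fixed-axis compound train (all bearings frame-fixed)
classification: fixed-axis compound train

fixed-axis compound train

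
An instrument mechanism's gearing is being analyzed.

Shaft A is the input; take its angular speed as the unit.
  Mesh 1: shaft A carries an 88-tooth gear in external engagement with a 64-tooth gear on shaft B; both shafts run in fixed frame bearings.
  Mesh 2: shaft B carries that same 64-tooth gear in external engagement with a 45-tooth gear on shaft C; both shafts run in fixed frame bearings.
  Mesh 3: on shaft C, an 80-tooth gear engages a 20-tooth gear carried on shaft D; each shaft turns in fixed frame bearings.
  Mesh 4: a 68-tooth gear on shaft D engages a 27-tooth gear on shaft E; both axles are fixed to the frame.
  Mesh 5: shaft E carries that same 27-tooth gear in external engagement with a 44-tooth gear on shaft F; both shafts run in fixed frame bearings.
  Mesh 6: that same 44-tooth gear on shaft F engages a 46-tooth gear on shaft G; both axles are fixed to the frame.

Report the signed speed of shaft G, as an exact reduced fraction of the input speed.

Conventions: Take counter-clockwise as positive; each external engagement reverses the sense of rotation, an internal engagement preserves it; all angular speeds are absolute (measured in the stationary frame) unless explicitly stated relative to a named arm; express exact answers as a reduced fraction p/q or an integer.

11968/1035

6-mesh fixed-axis compound train (all bearings frame-fixed)
mesh 1 [88T→64T]: |ω|/ω_in = 1×88/64 = 11/8, sense flips to −
mesh 2 [64T→45T]: |ω|/ω_in = (11/8)×64/45 = 88/45, sense flips to +
mesh 3 [80T→20T]: |ω|/ω_in = (88/45)×80/20 = 352/45, sense flips to −
mesh 4 [68T→27T]: |ω|/ω_in = (352/45)×68/27 = 23936/1215, sense flips to +
mesh 5 [27T→44T]: |ω|/ω_in = (23936/1215)×27/44 = 544/45, sense flips to −
mesh 6 [44T→46T]: |ω|/ω_in = (544/45)×44/46 = 11968/1035, sense flips to +
signed output speed (× input speed) = 11968/1035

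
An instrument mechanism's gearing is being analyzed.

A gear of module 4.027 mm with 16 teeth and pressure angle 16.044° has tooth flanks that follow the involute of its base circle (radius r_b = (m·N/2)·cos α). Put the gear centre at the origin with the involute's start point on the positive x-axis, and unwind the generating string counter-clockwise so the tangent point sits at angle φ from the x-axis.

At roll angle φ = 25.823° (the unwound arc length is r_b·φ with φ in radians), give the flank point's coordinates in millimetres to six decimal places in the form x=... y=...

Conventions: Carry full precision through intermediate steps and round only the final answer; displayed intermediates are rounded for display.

x=33.947815 y=0.925765

class = single-mesh tooth geometry [base-circle involute, m = 4.027, 16T]
pitch radius r_p = m·N/2 = 4.027·16/2 = 32.216000
base radius r_b = r_p·cos α = 32.216000·cos 16.044° = 30.961178
roll angle φ = 25.823° = 0.45069637 rad
x = r_b·(cos φ + φ·sin φ) = 33.947815
y = r_b·(sin φ − φ·cos φ) = 0.925765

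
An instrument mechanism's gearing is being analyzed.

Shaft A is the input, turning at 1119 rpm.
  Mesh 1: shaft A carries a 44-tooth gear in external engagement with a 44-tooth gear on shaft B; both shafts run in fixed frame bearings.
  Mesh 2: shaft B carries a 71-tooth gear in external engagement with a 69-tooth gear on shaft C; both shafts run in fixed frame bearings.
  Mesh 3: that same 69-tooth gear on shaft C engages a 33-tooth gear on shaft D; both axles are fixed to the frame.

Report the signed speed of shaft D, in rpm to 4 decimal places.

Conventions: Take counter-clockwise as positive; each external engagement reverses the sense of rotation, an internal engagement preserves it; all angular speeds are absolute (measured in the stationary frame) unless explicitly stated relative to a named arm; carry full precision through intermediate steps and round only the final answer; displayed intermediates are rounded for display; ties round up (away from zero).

3-mesh fixed-axis compound train (all bearings frame-fixed)
mesh 1 [44T→44T]: ω = 1119.0000×44/44 = 1119.0000 rpm, sense flips to −
mesh 2 [71T→69T]: ω = 1119.0000×71/69 = 1151.4348 rpm, sense flips to +
mesh 3 [69T→33T]: ω = 1151.4348×69/33 = 2407.5455 rpm, sense flips to −
signed output speed = -2407.5455 rpm

-2407.5455 rpm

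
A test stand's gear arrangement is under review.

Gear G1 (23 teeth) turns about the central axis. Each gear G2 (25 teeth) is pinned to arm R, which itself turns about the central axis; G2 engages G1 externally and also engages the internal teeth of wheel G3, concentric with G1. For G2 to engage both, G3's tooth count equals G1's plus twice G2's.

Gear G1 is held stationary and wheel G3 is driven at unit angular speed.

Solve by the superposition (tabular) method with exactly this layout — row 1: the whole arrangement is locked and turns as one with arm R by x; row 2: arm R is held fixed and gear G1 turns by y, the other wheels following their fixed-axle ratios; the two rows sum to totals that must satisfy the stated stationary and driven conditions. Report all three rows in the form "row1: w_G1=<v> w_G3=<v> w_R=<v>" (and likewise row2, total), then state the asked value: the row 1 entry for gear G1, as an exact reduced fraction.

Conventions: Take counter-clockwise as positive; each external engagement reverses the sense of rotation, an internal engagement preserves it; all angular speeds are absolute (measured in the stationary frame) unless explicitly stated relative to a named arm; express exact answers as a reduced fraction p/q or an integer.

planetary set (23T centre, 25T on arm, 73T internal) — Willis relation
row 1 — lock + rotate with arm: ω_sun = ω_ring = ω_arm = x
superposition row 2 [arm held]: sun y, ring −(23/73)·y, arm 0
boundary: total ω_sun = x + y = 0 and total ω_ring = x − (23/73)·y = 1  ⇒  y = -73/96, x = 73/96
row 2 ring = −(23/73)·(-73/96) = 23/96
totals (row 1 + row 2): sun 73/96 + (-73/96) = 0, ring 73/96 + 23/96 = 1, arm 73/96 + 0 = 73/96
asked cell (row1, sun) = 73/96

row1: w_G1=73/96 w_G3=73/96 w_R=73/96
row2: w_G1=-73/96 w_G3=23/96 w_R=0
total: w_G1=0 w_G3=1 w_R=73/96
asked value: 73/96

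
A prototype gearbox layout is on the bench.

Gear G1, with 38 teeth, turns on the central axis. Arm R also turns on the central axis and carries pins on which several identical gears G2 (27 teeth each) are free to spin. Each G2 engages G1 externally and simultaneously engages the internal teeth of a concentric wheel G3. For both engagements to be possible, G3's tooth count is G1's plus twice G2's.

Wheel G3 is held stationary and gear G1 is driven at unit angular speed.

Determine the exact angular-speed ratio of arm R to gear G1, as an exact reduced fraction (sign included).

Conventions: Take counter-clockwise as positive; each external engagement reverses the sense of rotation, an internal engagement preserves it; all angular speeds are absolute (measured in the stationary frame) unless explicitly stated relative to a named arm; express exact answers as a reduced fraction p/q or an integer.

planetary set (38T centre, 27T on arm, 92T internal) — Willis relation
ring teeth: 38 + 2·27 = 92
38(ω_sun−ω_arm) = −92(ω_ring−ω_arm),  ω_ring = 0, ω_sun = 1
38(1−ω_arm) = −92(0−ω_arm)  ⇒  130·ω_arm = 38  ⇒  ω_arm = 19/65
ω_out/ω_in = 19/65

19/65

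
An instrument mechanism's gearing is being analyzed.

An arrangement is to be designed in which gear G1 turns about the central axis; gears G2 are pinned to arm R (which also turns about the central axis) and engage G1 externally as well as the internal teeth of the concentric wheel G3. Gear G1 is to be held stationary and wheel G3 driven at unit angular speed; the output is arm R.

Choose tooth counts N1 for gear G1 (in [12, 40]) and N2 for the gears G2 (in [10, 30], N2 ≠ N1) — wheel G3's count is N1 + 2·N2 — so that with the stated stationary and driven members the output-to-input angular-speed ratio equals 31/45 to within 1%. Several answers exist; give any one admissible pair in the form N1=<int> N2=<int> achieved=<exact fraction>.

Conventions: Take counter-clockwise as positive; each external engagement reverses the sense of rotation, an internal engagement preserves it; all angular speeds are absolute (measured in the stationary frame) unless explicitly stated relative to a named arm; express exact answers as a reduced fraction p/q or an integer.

N1=28 N2=17 achieved=31/45

class = planetary set [ratio 31/45 wanted; Willis about the carrier]
Willis with ω_sun = 0: ω_arm/ω_ring = N3/(N1+N3); set equal to 31/45  ⇒  N3/N1 = (31/45)/(1 − 31/45) = 31/14
N3 = N1 + 2·N2  ⇒  N2/N1 = (N3/N1 − 1)/2 = (31/14 − 1)/2 = 17/28
smallest multiple with N1 ≥ 12 and N2 ≥ 10: k = 1  ⇒  N1 = 1·28 = 28, N2 = 1·17 = 17 (N1 ≤ 40, N2 ≤ 30, N2 ≠ N1 ✓), N3 = 28 + 2·17 = 62
check: N3/(N1+N3) with N1 = 28, N3 = 62 gives 31/45; |achieved − target| = 0 ≤ 31/4500 ✓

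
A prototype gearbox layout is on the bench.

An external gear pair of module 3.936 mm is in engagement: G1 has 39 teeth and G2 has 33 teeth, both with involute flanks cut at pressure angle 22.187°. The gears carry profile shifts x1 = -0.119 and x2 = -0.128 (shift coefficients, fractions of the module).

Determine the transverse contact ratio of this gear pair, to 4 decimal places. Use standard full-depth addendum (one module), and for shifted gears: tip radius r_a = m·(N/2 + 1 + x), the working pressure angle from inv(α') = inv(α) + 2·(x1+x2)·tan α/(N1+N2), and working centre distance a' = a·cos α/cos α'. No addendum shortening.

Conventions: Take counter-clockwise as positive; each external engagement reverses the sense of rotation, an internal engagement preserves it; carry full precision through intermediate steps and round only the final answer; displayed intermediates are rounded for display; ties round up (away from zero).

1.6534

single-mesh involute tooth geometry (39T engaging 33T at module 3.936)
base radii: r_b1 = 71.068997, r_b2 = 60.135305
tip radii: r_a1 = 80.219616, r_a2 = 68.376192
inv(α') = inv(22.187°) + 2·(-0.119-0.128)·tan α/(39+33) = 0.01779343  ⇒  α' = 21.17284°
a' = a·cos α / cos α' = 141.6960·cos 22.187°/cos 21.17284° = 140.702406
action lengths: √(r_a1²−r_b1²) = 37.207317, √(r_a2²−r_b2²) = 32.543028
base pitch p_b = π·m·cos α = 11.449735
CR = (37.207317 + 32.543028 − 140.702406·sin 21.17284°)/11.449735 = 1.653407
contact ratio ≈ 1.6534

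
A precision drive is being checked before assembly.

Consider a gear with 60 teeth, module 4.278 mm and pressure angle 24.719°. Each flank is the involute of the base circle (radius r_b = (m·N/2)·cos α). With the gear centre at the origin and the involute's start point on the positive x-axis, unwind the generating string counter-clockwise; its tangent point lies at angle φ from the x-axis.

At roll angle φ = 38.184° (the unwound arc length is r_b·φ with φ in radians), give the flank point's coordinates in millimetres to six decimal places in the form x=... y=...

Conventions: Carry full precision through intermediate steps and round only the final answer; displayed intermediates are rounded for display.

class = single-mesh tooth geometry [base-circle involute, m = 4.278, 60T]
pitch radius r_p = m·N/2 = 4.278·60/2 = 128.340000
base radius r_b = r_p·cos α = 128.340000·cos 24.719° = 116.580149
roll angle φ = 38.184° = 0.66643652 rad
x = r_b·(cos φ + φ·sin φ) = 139.664561
y = r_b·(sin φ − φ·cos φ) = 10.999351

x=139.664561 y=10.999351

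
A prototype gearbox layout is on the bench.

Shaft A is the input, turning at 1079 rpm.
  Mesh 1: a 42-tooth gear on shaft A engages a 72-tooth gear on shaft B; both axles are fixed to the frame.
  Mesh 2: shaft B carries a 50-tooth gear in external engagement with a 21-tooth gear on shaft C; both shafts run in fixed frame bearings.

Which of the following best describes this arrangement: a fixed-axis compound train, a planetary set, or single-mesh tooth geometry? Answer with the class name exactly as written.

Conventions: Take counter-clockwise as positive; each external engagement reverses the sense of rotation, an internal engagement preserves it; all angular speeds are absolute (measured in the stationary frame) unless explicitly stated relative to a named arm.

class = fixed-axis compound train [2 meshes; 2 ratios multiply, 2 sense flips]
classification: fixed-axis compound train

fixed-axis compound train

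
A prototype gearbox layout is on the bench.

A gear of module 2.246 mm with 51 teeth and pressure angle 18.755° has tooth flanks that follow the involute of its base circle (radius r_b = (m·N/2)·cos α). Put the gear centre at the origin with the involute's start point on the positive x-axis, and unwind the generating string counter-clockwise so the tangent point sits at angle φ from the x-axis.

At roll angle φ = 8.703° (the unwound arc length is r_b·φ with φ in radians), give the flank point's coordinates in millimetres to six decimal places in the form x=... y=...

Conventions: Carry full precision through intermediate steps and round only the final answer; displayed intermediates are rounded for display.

x=54.853949 y=0.063208

recognized (one wheel, involute flank): single-mesh tooth geometry, m = 2.246, N = 51
pitch radius r_p = m·N/2 = 2.246·51/2 = 57.273000
base radius r_b = r_p·cos α = 57.273000·cos 18.755° = 54.231923
roll angle φ = 8.703° = 0.15189600 rad
x = r_b·(cos φ + φ·sin φ) = 54.853949
y = r_b·(sin φ − φ·cos φ) = 0.063208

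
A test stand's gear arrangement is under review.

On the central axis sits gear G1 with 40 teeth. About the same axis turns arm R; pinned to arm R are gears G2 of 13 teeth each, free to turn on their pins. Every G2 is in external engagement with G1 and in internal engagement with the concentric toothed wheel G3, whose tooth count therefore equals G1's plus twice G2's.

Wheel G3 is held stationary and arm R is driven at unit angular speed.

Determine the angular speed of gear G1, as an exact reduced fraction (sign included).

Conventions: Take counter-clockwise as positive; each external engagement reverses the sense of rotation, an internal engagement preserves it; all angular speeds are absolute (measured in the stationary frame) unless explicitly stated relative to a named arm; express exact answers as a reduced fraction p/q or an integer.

class = planetary set [G3 = 40+2·13 = 66; Willis about the carrier]
ring teeth: 40 + 2·13 = 66
40(ω_sun−ω_arm) = −66(ω_ring−ω_arm),  ω_ring = 0, ω_arm = 1
ω_sun = 1 − (66/40)(0−1) = 53/20
exact speed ratio = 53/20

53/20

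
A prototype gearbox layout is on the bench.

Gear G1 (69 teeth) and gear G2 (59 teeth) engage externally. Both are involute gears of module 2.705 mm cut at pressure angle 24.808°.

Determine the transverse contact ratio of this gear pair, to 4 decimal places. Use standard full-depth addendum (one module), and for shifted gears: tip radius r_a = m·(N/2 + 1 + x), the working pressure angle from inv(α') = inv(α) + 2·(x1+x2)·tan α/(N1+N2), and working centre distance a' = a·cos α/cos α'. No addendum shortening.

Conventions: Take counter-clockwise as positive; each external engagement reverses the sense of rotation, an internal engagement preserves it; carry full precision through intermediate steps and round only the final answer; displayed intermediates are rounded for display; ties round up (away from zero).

1.5668

single-mesh involute tooth geometry (69T engaging 59T at module 2.705)
base radii: r_b1 = 84.710597, r_b2 = 72.433699
tip radii: r_a1 = 96.027500, r_a2 = 82.502500
no profile shift: α' = α, a' = a
action lengths: √(r_a1²−r_b1²) = 45.226048, √(r_a2²−r_b2²) = 39.497110
base pitch p_b = π·m·cos α = 7.713803
CR = (45.226048 + 39.497110 − 173.120000·sin 24.80800°)/7.713803 = 1.566759
contact ratio ≈ 1.5668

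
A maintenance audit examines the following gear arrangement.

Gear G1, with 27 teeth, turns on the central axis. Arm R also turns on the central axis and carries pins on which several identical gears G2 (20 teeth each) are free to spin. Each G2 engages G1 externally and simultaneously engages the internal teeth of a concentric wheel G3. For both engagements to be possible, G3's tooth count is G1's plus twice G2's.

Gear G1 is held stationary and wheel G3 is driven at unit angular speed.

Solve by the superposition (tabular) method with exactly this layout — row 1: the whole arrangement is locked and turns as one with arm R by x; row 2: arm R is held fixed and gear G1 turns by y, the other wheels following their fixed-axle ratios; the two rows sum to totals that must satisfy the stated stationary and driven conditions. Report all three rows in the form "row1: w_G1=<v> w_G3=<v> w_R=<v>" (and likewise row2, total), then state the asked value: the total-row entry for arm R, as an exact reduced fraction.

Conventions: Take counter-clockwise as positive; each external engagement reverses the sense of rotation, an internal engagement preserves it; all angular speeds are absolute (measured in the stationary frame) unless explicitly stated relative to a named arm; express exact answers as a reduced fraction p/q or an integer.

recognized (axles ride arm R): planetary set, 27/20/67 teeth
row 1 — lock + rotate with arm: ω_sun = ω_ring = ω_arm = x
row 2: sun turns y, ring = −(27/67)·y, arm 0
boundary: total ω_sun = x + y = 0 and total ω_ring = x − (27/67)·y = 1  ⇒  y = -67/94, x = 67/94
row 2 ring = −(27/67)·(-67/94) = 27/94
totals (row 1 + row 2): sun 67/94 + (-67/94) = 0, ring 67/94 + 27/94 = 1, arm 67/94 + 0 = 67/94
asked cell (total, arm) = 67/94

row1: w_G1=67/94 w_G3=67/94 w_R=67/94
row2: w_G1=-67/94 w_G3=27/94 w_R=0
total: w_G1=0 w_G3=1 w_R=67/94
asked value: 67/94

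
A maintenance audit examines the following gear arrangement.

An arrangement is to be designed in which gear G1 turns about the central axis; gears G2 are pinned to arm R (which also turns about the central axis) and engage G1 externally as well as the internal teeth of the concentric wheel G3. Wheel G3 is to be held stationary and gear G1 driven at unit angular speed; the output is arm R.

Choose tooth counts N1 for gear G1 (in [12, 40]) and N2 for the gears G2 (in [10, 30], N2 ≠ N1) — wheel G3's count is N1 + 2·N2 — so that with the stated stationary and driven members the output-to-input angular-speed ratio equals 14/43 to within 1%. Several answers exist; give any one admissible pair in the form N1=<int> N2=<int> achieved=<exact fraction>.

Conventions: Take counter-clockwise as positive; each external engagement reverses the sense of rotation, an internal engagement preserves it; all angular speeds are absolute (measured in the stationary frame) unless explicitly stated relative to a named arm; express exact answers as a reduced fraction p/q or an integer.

class = planetary set [ratio 14/43 wanted; Willis about the carrier]
Willis with ω_ring = 0: ω_arm/ω_sun = N1/(N1+N3); set equal to 14/43  ⇒  N3/N1 = 1/(14/43) − 1 = 29/14
N3 = N1 + 2·N2  ⇒  N2/N1 = (N3/N1 − 1)/2 = (29/14 − 1)/2 = 15/28
smallest multiple with N1 ≥ 12 and N2 ≥ 10: k = 1  ⇒  N1 = 1·28 = 28, N2 = 1·15 = 15 (N1 ≤ 40, N2 ≤ 30, N2 ≠ N1 ✓), N3 = 28 + 2·15 = 58
check: N1/(N1+N3) with N1 = 28, N3 = 58 gives 14/43; |achieved − target| = 0 ≤ 7/2150 ✓

N1=28 N2=15 achieved=14/43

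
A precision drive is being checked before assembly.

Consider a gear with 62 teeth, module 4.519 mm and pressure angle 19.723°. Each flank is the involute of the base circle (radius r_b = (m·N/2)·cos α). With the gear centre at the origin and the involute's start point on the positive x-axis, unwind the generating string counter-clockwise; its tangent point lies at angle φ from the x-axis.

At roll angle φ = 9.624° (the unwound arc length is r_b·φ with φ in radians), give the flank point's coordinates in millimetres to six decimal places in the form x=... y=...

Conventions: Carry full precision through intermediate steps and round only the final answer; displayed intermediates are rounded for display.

x=133.717904 y=0.207730

recognized (one wheel, involute flank): single-mesh tooth geometry, m = 4.519, N = 62
pitch radius r_p = m·N/2 = 4.519·62/2 = 140.089000
base radius r_b = r_p·cos α = 140.089000·cos 19.723° = 131.870700
roll angle φ = 9.624° = 0.16797049 rad
x = r_b·(cos φ + φ·sin φ) = 133.717904
y = r_b·(sin φ − φ·cos φ) = 0.207730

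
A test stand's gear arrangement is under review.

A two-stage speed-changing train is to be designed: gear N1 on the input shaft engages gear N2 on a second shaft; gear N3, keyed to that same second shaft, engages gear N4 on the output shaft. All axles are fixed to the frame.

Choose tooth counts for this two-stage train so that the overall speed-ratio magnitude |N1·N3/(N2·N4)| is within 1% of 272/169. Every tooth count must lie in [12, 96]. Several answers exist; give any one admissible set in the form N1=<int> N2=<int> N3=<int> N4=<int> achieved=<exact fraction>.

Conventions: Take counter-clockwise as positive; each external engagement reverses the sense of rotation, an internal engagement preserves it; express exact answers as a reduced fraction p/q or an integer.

design class (target 272/169): fixed-axis compound train
target = 272/169 in lowest terms: an exact hit needs N1·N3 = k·272 and N2·N4 = k·169 for one integer k, every count in [12, 96]; additionally prefer no 1:1 stage (N1 ≠ N2, N3 ≠ N4)
k = 1: N1·N3 = 272 = 16·17, N2·N4 = 169 = 13·13
achieved = 16·17/(13·13) = 272/169; |achieved − target| = 0 ≤ 68/4225 ✓

N1=16 N2=13 N3=17 N4=13 achieved=272/169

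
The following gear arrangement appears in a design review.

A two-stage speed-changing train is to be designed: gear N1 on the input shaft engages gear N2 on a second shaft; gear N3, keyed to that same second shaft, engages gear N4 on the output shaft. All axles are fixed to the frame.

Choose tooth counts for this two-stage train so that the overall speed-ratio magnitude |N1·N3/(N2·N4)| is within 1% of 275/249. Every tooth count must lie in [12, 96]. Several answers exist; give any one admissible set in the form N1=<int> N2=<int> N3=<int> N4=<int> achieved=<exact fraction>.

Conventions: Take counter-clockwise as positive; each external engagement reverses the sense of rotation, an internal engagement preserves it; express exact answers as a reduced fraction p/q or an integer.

2-stage fixed-axis compound train for ratio 275/249
target = 275/249 in lowest terms: an exact hit needs N1·N3 = k·275 and N2·N4 = k·249 for one integer k, every count in [12, 96]; additionally prefer no 1:1 stage (N1 ≠ N2, N3 ≠ N4)
k = 1…3: no 1:1-free in-range split of k·275 and k·249 into factor pairs; take k = 4
k = 4: N1·N3 = 1100 = 20·55, N2·N4 = 996 = 12·83
achieved = 20·55/(12·83) = 275/249; |achieved − target| = 0 ≤ 11/996 ✓

N1=20 N2=12 N3=55 N4=83 achieved=275/249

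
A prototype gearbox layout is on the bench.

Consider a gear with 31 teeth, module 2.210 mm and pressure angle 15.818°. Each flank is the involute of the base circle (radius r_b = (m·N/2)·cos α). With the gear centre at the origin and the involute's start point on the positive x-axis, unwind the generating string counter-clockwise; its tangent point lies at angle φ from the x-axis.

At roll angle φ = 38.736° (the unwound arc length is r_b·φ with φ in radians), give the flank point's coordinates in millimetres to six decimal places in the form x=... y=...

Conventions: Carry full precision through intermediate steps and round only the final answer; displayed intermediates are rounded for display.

x=39.650829 y=3.242143

topology: single-mesh involute geometry — m = 2.210, N = 31
pitch radius r_p = m·N/2 = 2.210·31/2 = 34.255000
base radius r_b = r_p·cos α = 34.255000·cos 15.818° = 32.957846
roll angle φ = 38.736° = 0.67607074 rad
x = r_b·(cos φ + φ·sin φ) = 39.650829
y = r_b·(sin φ − φ·cos φ) = 3.242143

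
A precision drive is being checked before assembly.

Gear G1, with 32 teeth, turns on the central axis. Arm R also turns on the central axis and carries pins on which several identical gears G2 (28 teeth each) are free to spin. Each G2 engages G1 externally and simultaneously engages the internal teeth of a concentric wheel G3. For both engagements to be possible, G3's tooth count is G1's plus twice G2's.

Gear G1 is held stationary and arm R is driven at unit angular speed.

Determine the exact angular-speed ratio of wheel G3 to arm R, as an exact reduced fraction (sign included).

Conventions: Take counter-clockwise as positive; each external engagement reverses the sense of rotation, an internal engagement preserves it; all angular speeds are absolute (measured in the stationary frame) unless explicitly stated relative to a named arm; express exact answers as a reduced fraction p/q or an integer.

planetary set (32T centre, 28T on arm, 88T internal) — Willis relation
ring teeth: 32 + 2·28 = 88
32(ω_sun−ω_arm) = −88(ω_ring−ω_arm),  ω_sun = 0, ω_arm = 1
ω_ring = 1 − (32/88)(0−1) = 15/11
ω_out/ω_in = 15/11

15/11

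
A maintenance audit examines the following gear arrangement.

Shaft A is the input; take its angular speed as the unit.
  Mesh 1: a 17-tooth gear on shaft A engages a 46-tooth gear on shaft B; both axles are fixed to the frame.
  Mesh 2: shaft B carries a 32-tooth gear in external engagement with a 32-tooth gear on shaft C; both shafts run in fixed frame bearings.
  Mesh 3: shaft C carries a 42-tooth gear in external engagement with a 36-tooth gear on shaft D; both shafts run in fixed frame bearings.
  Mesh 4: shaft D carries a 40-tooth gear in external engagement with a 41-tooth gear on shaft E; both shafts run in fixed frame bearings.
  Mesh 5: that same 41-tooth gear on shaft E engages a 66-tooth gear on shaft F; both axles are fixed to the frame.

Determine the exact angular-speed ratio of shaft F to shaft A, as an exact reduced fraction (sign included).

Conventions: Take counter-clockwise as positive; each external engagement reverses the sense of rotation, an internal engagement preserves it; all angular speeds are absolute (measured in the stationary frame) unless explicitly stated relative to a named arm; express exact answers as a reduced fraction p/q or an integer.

-595/2277

class = fixed-axis compound train [5 meshes; 5 ratios multiply, 5 sense flips]
mesh 1 [17T→46T]: running ratio 17/46, sense −
mesh 2 [32T→32T]: running ratio 17/46, sense +
mesh 3 [42T→36T]: running ratio 119/276, sense −
mesh 4 [40T→41T]: running ratio 1190/2829, sense +
mesh 5 [41T→66T]: running ratio 595/2277, sense −
ω_out/ω_in = -595/2277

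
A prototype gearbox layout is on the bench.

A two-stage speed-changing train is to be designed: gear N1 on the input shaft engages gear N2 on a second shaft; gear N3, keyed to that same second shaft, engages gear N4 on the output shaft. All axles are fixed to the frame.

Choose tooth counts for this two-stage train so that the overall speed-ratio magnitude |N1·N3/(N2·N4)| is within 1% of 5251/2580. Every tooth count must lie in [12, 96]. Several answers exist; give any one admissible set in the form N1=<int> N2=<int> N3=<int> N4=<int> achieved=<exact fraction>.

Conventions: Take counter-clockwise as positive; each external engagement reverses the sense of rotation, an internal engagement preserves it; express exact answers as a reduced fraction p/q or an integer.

topology: fixed-axis compound train — 2 stages, target 5251/2580
target = 5251/2580 in lowest terms: an exact hit needs N1·N3 = k·5251 and N2·N4 = k·2580 for one integer k, every count in [12, 96]; additionally prefer no 1:1 stage (N1 ≠ N2, N3 ≠ N4)
k = 1: N1·N3 = 5251 = 59·89, N2·N4 = 2580 = 30·86
achieved = 59·89/(30·86) = 5251/2580; |achieved − target| = 0 ≤ 5251/258000 ✓

N1=59 N2=30 N3=89 N4=86 achieved=5251/2580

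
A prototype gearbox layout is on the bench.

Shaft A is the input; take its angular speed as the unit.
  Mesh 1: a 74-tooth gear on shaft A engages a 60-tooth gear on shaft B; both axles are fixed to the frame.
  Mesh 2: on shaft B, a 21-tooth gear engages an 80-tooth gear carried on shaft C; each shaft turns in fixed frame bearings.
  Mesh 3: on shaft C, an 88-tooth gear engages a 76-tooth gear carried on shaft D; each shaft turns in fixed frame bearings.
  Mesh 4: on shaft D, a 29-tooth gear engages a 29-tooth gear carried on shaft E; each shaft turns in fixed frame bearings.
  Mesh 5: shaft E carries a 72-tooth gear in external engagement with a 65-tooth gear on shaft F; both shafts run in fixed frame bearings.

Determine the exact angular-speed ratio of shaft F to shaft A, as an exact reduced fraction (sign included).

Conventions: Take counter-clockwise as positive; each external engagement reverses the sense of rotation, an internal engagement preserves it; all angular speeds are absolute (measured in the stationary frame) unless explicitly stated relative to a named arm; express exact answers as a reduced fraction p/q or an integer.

-25641/61750

class = fixed-axis compound train [5 meshes; 5 ratios multiply, 5 sense flips]
mesh 1 [74T→60T]: running ratio 37/30, sense −
mesh 2 [21T→80T]: running ratio 259/800, sense +
mesh 3 [88T→76T]: running ratio 2849/7600, sense −
mesh 4 [29T→29T]: running ratio 2849/7600, sense +
mesh 5 [72T→65T]: running ratio 25641/61750, sense −
ω_out/ω_in = -25641/61750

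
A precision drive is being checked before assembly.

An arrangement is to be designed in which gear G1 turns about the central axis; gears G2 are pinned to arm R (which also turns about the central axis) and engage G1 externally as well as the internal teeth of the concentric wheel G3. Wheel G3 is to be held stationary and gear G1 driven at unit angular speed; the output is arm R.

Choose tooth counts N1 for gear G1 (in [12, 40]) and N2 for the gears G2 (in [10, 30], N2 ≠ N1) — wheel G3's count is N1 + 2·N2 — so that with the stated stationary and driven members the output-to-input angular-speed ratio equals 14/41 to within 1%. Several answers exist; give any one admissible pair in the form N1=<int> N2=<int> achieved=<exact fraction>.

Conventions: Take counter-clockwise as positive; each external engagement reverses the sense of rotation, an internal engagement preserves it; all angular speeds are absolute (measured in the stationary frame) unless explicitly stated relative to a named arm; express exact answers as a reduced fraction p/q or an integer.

N1=28 N2=13 achieved=14/41

topology: planetary set — design target 14/41, arm = carrier (Willis)
Willis with ω_ring = 0: ω_arm/ω_sun = N1/(N1+N3); set equal to 14/41  ⇒  N3/N1 = 1/(14/41) − 1 = 27/14
N3 = N1 + 2·N2  ⇒  N2/N1 = (N3/N1 − 1)/2 = (27/14 − 1)/2 = 13/28
smallest multiple with N1 ≥ 12 and N2 ≥ 10: k = 1  ⇒  N1 = 1·28 = 28, N2 = 1·13 = 13 (N1 ≤ 40, N2 ≤ 30, N2 ≠ N1 ✓), N3 = 28 + 2·13 = 54
check: N1/(N1+N3) with N1 = 28, N3 = 54 gives 14/41; |achieved − target| = 0 ≤ 7/2050 ✓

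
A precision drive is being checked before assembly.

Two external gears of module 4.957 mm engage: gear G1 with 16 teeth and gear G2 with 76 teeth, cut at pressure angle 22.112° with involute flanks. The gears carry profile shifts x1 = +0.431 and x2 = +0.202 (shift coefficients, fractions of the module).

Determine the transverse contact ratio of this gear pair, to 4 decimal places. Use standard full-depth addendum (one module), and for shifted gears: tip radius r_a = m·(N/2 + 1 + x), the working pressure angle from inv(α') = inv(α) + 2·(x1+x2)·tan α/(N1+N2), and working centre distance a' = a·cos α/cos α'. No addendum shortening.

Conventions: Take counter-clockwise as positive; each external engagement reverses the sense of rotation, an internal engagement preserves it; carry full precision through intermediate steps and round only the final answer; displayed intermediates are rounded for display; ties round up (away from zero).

topology: single-mesh involute geometry — m = 4.957, 16T/76T pair
base radii: r_b1 = 36.739294, r_b2 = 174.511646
tip radii: r_a1 = 46.749467, r_a2 = 194.324314
inv(α') = inv(22.112°) + 2·(+0.431+0.202)·tan α/(16+76) = 0.02596575  ⇒  α' = 23.88845°
a' = a·cos α / cos α' = 228.0220·cos 22.112°/cos 23.88845° = 231.043107
action lengths: √(r_a1²−r_b1²) = 28.909115, √(r_a2²−r_b2²) = 85.484645
base pitch p_b = π·m·cos α = 14.427487
CR = (28.909115 + 85.484645 − 231.043107·sin 23.88845°)/14.427487 = 1.443853
contact ratio ≈ 1.4439

1.4439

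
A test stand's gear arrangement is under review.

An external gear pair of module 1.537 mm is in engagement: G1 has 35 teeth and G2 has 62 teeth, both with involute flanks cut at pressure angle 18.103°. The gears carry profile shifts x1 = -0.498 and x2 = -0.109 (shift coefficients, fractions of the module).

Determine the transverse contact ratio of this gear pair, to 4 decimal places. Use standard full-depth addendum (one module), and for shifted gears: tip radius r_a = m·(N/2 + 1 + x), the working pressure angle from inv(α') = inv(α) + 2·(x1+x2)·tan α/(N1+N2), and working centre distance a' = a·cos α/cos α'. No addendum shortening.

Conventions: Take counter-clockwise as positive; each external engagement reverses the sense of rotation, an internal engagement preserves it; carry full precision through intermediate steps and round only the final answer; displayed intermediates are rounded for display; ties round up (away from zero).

2.0962

recognized (one external pair, fixed centres): single-mesh tooth geometry, m = 1.537, N1 = 35, N2 = 62
base radii: r_b1 = 25.566059, r_b2 = 45.288448
tip radii: r_a1 = 27.669074, r_a2 = 49.016467
inv(α') = inv(18.103°) + 2·(-0.498-0.109)·tan α/(35+62) = 0.00685997  ⇒  α' = 15.54565°
a' = a·cos α / cos α' = 74.5445·cos 18.103°/cos 15.54565° = 73.544986
action lengths: √(r_a1²−r_b1²) = 10.580844, √(r_a2²−r_b2²) = 18.750214
base pitch p_b = π·m·cos α = 4.589608
CR = (10.580844 + 18.750214 − 73.544986·sin 15.54565°)/4.589608 = 2.096162
contact ratio ≈ 2.0962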